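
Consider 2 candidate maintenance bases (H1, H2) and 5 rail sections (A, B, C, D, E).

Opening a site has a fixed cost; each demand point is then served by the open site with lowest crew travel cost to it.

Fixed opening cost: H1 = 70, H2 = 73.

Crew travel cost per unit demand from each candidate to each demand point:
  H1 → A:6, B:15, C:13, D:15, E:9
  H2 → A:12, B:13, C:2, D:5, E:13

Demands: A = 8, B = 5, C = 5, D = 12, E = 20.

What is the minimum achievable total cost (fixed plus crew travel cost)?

506

Open {H1, H2}: assign each demand point to its cheapest open site.
  A→H1 8×6=48, B→H2 5×13=65, C→H2 5×2=10, D→H2 12×5=60, E→H1 20×9=180
  crew travel cost 363, fixed 143 → total 506.
Compare {H2}: crew travel cost 491 + fixed 73 = 564.
Compare {H1}: crew travel cost 548 + fixed 70 = 618.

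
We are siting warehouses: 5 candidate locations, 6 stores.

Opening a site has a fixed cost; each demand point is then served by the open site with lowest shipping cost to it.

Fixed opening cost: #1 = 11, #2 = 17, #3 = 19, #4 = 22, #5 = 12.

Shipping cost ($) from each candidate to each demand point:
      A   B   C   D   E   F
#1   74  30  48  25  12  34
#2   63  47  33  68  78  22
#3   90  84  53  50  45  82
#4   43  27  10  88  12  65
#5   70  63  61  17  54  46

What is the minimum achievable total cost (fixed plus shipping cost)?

Open {#2, #4, #5}: assign each demand point to its cheapest open site.
  A→#4 43, B→#4 27, C→#4 10, D→#5 17, E→#4 12, F→#2 22
  shipping cost 131, fixed 51 → total 182.
Compare {#1, #4}: shipping cost 151 + fixed 33 = 184.
Compare {#1, #4, #5}: shipping cost 143 + fixed 45 = 188.
Compare {#4, #5}: shipping cost 155 + fixed 34 = 189.
All other subsets cost ≥ 184. Minimum total cost: 182.

182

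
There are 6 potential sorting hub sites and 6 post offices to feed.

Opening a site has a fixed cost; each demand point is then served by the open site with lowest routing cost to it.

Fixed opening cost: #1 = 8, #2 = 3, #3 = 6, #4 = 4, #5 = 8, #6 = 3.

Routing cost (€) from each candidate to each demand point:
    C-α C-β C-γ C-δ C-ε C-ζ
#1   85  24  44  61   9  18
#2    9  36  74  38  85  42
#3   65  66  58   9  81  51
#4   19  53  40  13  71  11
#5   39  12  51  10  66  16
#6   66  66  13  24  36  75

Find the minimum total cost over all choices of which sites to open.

90

Open {#1, #2, #4, #5, #6}: assign each demand point to its cheapest open site.
  C-α→#2 9, C-β→#5 12, C-γ→#6 13, C-δ→#5 10, C-ε→#1 9, C-ζ→#4 11
  routing cost 64, fixed 26 → total 90.
Compare {#1, #2, #5, #6}: routing cost 69 + fixed 22 = 91.
Compare {#1, #2, #3, #4, #5, #6}: routing cost 63 + fixed 32 = 95.
Compare {#1, #2, #3, #5, #6}: routing cost 68 + fixed 28 = 96.
All other subsets cost ≥ 91. Minimum total cost: 90.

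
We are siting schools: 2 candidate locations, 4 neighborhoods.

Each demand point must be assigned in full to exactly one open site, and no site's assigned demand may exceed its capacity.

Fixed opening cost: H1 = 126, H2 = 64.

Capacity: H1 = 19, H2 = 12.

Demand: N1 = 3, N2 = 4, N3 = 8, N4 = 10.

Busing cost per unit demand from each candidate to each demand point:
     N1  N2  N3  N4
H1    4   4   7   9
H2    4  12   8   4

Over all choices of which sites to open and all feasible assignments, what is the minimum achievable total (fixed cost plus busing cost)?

314

Open {H1, H2}; cheapest assignment that respects the capacities:
  H1 (cap 19, load 15): N1, N2, N3 — cost 3×4 + 4×4 + 8×7 = 84
  H2 (cap 12, load 10): N4 — cost 10×4 = 40
  Shipping 124, fixed 190 → total 314.
  Any other capacity-feasible assignment to {H1, H2} ships for at least 124.
Total demand is 25 and no other set of sites has combined capacity ≥ 25, so {H1, H2} is the only feasible choice of open sites. Minimum: 314.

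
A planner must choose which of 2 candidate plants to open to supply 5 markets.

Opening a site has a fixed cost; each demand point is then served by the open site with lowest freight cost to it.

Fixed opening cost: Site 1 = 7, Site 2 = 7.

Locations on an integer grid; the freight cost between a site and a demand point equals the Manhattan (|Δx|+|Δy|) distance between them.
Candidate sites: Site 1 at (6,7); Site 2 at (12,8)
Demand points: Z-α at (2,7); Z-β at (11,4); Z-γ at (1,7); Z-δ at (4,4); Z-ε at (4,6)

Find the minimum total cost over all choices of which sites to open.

Open {Site 1}: assign each demand point to its cheapest open site.
  Z-α→Site 1 4, Z-β→Site 1 8, Z-γ→Site 1 5, Z-δ→Site 1 5, Z-ε→Site 1 3
  freight cost 25, fixed 7 → total 32.
Compare {Site 1, Site 2}: freight cost 22 + fixed 14 = 36.
Compare {Site 2}: freight cost 50 + fixed 7 = 57.

32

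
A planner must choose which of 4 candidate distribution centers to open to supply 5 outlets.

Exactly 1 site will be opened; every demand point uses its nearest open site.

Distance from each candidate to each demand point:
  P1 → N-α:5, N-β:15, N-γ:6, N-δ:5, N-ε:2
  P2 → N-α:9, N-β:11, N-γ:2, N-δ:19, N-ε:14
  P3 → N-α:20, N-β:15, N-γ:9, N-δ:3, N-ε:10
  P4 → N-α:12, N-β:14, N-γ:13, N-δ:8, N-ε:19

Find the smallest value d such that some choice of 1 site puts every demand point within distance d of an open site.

15

Open {P1}.
  Farthest demand point is N-β at distance 15 (to P1); all others are ≤ 15.
With {P2} the worst case is 19.
With {P4} the worst case is 19.
No size-1 selection achieves below 15.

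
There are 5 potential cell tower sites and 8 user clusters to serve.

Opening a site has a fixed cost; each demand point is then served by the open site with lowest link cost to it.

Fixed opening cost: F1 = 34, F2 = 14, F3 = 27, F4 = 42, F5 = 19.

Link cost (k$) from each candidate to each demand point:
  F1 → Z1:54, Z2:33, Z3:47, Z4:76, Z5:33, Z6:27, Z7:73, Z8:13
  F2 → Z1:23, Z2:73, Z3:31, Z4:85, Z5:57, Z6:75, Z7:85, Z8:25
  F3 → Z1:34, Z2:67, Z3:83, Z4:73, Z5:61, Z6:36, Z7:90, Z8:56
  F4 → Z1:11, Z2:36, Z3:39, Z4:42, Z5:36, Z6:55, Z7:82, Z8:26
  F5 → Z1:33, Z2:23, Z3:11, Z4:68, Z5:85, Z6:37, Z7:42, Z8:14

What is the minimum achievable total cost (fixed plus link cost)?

277

Open {F4, F5}: assign each demand point to its cheapest open site.
  Z1→F4 11, Z2→F5 23, Z3→F5 11, Z4→F4 42, Z5→F4 36, Z6→F5 37, Z7→F5 42, Z8→F5 14
  link cost 216, fixed 61 → total 277.
Compare {F2, F4, F5}: link cost 216 + fixed 75 = 291.
Compare {F1, F4, F5}: link cost 202 + fixed 95 = 297.
Compare {F1, F5}: link cost 250 + fixed 53 = 303.
All other subsets cost ≥ 291. Minimum total cost: 277.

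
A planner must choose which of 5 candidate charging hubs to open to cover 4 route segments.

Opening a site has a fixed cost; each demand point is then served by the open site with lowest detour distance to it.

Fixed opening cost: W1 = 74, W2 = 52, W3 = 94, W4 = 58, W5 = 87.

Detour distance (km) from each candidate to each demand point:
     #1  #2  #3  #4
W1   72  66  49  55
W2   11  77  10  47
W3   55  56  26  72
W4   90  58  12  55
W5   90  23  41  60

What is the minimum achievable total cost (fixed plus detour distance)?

Open {W2}: assign each demand point to its cheapest open site.
  #1→W2 11, #2→W2 77, #3→W2 10, #4→W2 47
  detour distance 145, fixed 52 → total 197.
Compare {W2, W5}: detour distance 91 + fixed 139 = 230.
Compare {W2, W4}: detour distance 126 + fixed 110 = 236.
Compare {W1, W2}: detour distance 134 + fixed 126 = 260.
All other subsets cost ≥ 230. Minimum total cost: 197.

197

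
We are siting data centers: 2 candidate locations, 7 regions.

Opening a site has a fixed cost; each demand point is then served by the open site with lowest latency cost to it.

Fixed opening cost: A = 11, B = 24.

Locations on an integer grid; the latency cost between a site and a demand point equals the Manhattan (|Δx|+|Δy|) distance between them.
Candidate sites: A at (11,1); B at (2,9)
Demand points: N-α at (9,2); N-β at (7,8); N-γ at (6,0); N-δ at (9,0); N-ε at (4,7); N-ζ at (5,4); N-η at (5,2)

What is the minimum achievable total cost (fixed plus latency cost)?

63

Open {A}: assign each demand point to its cheapest open site.
  N-α→A 3, N-β→A 11, N-γ→A 6, N-δ→A 3, N-ε→A 13, N-ζ→A 9, N-η→A 7
  latency cost 52, fixed 11 → total 63.
Compare {A, B}: latency cost 37 + fixed 35 = 72.
Compare {B}: latency cost 71 + fixed 24 = 95.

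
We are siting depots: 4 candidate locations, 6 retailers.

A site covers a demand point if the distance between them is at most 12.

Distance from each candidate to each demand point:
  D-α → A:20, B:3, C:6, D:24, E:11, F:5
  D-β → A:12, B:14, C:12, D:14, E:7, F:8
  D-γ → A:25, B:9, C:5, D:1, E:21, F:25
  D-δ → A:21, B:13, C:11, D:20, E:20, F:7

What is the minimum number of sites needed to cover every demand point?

2

Coverage sets (demand points within 12 of each site):
  D-α: {B, C, E, F}
  D-β: {A, C, E, F}
  D-γ: {B, C, D}
  D-δ: {C, F}
No single site covers all 6 demand points.
But {D-β, D-γ} covers everything, so the minimum is 2.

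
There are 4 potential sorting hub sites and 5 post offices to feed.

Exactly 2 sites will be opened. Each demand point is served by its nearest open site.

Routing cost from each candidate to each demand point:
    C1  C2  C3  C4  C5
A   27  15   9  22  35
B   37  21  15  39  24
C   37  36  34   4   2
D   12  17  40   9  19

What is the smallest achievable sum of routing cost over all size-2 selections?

57

Open {A, C}.
  C1→A 27, C2→A 15, C3→A 9, C4→C 4, C5→C 2  ⇒ total 57.
Compare {A, D}: total 64.
Compare {C, D}: total 69.
No size-2 selection does better; minimum is 57.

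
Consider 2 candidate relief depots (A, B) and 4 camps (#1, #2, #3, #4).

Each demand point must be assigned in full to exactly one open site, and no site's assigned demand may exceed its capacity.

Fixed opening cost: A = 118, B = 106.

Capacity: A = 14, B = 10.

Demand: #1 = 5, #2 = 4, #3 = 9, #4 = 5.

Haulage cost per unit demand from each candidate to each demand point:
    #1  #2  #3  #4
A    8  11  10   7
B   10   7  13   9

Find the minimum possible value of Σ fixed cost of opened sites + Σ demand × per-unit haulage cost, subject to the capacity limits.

Open {A, B}; cheapest assignment that respects the capacities:
  A (cap 14, load 14): #1, #3 — cost 5×8 + 9×10 = 130
  B (cap 10, load 9): #2, #4 — cost 4×7 + 5×9 = 73
  Shipping 203, fixed 224 → total 427.
  Any other capacity-feasible assignment to {A, B} ships for at least 203.
Total demand is 23 and no other set of sites has combined capacity ≥ 23, so {A, B} is the only feasible choice of open sites. Minimum: 427.

427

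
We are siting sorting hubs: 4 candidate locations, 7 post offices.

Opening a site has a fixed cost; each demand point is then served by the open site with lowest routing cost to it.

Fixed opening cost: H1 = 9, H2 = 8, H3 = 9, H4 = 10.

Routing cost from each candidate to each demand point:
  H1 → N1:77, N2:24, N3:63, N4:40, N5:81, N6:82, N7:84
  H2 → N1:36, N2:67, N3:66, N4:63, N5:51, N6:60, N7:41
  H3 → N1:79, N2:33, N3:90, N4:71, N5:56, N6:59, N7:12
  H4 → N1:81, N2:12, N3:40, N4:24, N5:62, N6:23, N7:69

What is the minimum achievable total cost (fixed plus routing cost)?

225

Open {H2, H3, H4}: assign each demand point to its cheapest open site.
  N1→H2 36, N2→H4 12, N3→H4 40, N4→H4 24, N5→H2 51, N6→H4 23, N7→H3 12
  routing cost 198, fixed 27 → total 225.
Compare {H1, H2, H3, H4}: routing cost 198 + fixed 36 = 234.
Compare {H2, H4}: routing cost 227 + fixed 18 = 245.
Compare {H1, H2, H4}: routing cost 227 + fixed 27 = 254.
All other subsets cost ≥ 234. Minimum total cost: 225.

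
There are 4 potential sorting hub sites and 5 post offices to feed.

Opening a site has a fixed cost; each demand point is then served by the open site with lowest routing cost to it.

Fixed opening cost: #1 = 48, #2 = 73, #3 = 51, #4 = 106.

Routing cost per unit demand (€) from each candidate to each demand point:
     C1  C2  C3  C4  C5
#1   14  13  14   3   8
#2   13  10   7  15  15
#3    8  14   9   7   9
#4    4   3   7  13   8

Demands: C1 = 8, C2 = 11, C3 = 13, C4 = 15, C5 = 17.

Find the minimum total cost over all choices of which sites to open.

Open {#1, #4}: assign each demand point to its cheapest open site.
  C1→#4 8×4=32, C2→#4 11×3=33, C3→#4 13×7=91, C4→#1 15×3=45, C5→#1 17×8=136
  routing cost 337, fixed 154 → total 491.
Compare {#1, #3, #4}: routing cost 337 + fixed 205 = 542.
Compare {#3, #4}: routing cost 397 + fixed 157 = 554.
Compare {#1, #2, #4}: routing cost 337 + fixed 227 = 564.
All other subsets cost ≥ 542. Minimum total cost: 491.

491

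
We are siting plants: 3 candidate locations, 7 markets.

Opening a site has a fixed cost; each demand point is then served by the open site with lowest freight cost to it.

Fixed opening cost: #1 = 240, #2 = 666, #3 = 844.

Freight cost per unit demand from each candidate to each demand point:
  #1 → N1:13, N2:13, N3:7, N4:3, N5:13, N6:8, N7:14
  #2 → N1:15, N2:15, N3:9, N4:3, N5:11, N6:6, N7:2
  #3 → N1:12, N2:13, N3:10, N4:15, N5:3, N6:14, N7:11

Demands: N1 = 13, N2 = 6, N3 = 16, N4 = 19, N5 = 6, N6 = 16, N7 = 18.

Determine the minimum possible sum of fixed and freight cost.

Open {#1}: assign each demand point to its cheapest open site.
  N1→#1 13×13=169, N2→#1 6×13=78, N3→#1 16×7=112, N4→#1 19×3=57, N5→#1 6×13=78, N6→#1 16×8=128, N7→#1 18×14=252
  freight cost 874, fixed 240 → total 1114.
Compare {#2}: freight cost 684 + fixed 666 = 1350.
Compare {#1, #2}: freight cost 614 + fixed 906 = 1520.
Compare {#1, #3}: freight cost 747 + fixed 1084 = 1831.
All other subsets cost ≥ 1350. Minimum total cost: 1114.

1114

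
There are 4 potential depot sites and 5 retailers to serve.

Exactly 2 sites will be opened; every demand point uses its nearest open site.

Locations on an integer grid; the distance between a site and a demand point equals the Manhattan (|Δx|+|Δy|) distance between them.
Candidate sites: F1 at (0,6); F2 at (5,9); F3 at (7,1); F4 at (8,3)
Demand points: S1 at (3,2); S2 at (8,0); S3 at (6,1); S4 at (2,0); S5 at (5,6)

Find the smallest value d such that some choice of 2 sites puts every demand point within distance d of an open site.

Open {F1, F3}.
  Farthest demand point is S4 at distance 6 (to F3); all others are ≤ 6.
With {F2, F3} the worst case is 6.
With {F3, F4} the worst case is 6.
No size-2 selection achieves below 6.

6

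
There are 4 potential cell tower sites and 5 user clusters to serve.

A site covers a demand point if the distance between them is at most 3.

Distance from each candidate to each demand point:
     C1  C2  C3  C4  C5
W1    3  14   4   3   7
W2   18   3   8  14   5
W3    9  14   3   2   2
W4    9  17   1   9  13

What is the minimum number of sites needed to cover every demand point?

Coverage sets (demand points within 3 of each site):
  W1: {C1, C4}
  W2: {C2}
  W3: {C3, C4, C5}
  W4: {C3}
No 2 sites suffice: every size-2 union leaves at least one demand point uncovered.
But {W1, W2, W3} covers everything, so the minimum is 3.

3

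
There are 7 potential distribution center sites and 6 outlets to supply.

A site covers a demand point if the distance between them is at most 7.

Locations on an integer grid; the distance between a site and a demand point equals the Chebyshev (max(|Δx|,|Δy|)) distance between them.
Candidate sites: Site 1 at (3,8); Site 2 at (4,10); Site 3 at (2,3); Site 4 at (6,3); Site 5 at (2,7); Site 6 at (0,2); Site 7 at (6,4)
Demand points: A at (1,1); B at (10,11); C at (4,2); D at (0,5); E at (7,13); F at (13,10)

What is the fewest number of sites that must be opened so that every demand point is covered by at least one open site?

2

Coverage sets (demand points within 7 of each site):
  Site 1: {A, B, C, D, E}
  Site 2: {B, D, E}
  Site 3: {A, C, D}
  Site 4: {A, C, D, F}
  Site 5: {A, C, D, E}
  Site 6: {A, C, D}
  Site 7: {A, B, C, D, F}
No single site covers all 6 demand points.
But {Site 1, Site 4} covers everything, so the minimum is 2.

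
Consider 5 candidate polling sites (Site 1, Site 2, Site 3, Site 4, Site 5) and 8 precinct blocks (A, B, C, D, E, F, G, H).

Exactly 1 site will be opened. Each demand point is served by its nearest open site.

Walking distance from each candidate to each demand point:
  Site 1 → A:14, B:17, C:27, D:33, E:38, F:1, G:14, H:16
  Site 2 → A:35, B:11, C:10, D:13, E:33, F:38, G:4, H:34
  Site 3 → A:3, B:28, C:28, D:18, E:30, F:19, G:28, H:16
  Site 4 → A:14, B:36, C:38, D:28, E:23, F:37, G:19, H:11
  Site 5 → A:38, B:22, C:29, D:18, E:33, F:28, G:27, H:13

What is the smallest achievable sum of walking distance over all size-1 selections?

160

Open {Site 1}.
  A→Site 1 14, B→Site 1 17, C→Site 1 27, D→Site 1 33, E→Site 1 38, F→Site 1 1, G→Site 1 14, H→Site 1 16  ⇒ total 160.
Compare {Site 3}: total 170.
Compare {Site 2}: total 178.
No size-1 selection does better; minimum is 160.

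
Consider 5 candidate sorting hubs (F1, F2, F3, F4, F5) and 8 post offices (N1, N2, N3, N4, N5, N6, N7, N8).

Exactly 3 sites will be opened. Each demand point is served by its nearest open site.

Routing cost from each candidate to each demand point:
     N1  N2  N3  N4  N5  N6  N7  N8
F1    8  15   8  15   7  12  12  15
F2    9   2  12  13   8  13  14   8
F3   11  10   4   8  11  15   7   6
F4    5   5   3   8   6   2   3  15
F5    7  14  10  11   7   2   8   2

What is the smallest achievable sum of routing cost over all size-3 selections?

Open {F2, F4, F5}.
  N1→F4 5, N2→F2 2, N3→F4 3, N4→F4 8, N5→F4 6, N6→F4 2, N7→F4 3, N8→F5 2  ⇒ total 31.
Compare {F1, F4, F5}: total 34.
Compare {F3, F4, F5}: total 34.
No size-3 selection does better; minimum is 31.

31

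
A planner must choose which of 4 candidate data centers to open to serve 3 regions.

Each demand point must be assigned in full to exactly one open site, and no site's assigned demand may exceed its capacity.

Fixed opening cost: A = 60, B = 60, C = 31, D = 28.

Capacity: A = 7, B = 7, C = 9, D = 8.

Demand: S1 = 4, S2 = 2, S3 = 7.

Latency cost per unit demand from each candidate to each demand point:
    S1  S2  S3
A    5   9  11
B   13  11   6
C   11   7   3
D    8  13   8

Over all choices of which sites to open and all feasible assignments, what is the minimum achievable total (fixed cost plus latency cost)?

Open {C, D}; cheapest assignment that respects the capacities:
  C (cap 9, load 9): S2, S3 — cost 2×7 + 7×3 = 35
  D (cap 8, load 4): S1 — cost 4×8 = 32
  Shipping 67, fixed 59 → total 126.
  Any other capacity-feasible assignment to {C, D} ships for at least 67.
Compare {A, C}: its best feasible assignment gives total 146.
Compare {A, C, D}: its best feasible assignment gives total 174.
Every other set of open sites that can feasibly serve all demand totals ≥ 146 even under its best assignment. Minimum: 126.

126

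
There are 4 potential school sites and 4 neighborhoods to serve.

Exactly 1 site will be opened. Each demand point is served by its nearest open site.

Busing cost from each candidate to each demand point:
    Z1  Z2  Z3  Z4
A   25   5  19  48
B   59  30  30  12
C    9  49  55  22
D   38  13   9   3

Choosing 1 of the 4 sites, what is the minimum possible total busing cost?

63

Open {D}.
  Z1→D 38, Z2→D 13, Z3→D 9, Z4→D 3  ⇒ total 63.
Compare {A}: total 97.
Compare {B}: total 131.
No size-1 selection does better; minimum is 63.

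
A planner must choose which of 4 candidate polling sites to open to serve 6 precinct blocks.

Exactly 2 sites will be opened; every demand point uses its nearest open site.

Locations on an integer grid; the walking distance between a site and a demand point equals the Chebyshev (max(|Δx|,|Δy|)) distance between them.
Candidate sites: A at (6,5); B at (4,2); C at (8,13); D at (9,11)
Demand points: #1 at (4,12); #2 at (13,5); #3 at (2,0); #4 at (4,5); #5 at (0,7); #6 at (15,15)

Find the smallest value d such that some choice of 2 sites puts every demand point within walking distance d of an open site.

6

Open {A, D}.
  Farthest demand point is #2 at walking distance 6 (to D); all others are ≤ 6.
With {B, D} the worst case is 6.
With {A, C} the worst case is 7.
No size-2 selection achieves below 6.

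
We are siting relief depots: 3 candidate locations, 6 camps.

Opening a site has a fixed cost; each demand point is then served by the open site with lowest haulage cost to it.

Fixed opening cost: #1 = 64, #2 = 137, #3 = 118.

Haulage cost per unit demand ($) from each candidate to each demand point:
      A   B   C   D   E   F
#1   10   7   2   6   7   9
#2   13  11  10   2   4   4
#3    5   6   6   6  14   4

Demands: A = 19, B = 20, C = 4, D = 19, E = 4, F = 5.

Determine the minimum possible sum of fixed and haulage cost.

Open {#3}: assign each demand point to its cheapest open site.
  A→#3 19×5=95, B→#3 20×6=120, C→#3 4×6=24, D→#3 19×6=114, E→#3 4×14=56, F→#3 5×4=20
  haulage cost 429, fixed 118 → total 547.
Compare {#1, #3}: haulage cost 385 + fixed 182 = 567.
Compare {#2, #3}: haulage cost 313 + fixed 255 = 568.
Compare {#1}: haulage cost 525 + fixed 64 = 589.
All other subsets cost ≥ 567. Minimum total cost: 547.

547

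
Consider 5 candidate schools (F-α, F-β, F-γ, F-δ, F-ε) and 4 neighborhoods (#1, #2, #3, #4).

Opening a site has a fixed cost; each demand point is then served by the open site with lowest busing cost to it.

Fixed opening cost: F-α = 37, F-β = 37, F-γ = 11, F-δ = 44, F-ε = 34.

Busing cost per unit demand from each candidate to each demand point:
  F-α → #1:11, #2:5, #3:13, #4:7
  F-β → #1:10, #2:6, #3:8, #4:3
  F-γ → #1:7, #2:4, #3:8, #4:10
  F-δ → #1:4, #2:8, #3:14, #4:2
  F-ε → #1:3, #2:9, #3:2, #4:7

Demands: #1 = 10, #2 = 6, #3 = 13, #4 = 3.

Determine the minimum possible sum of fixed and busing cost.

Open {F-γ, F-ε}: assign each demand point to its cheapest open site.
  #1→F-ε 10×3=30, #2→F-γ 6×4=24, #3→F-ε 13×2=26, #4→F-ε 3×7=21
  busing cost 101, fixed 45 → total 146.
Compare {F-ε}: busing cost 131 + fixed 34 = 165.
Compare {F-β, F-γ, F-ε}: busing cost 89 + fixed 82 = 171.
Compare {F-β, F-ε}: busing cost 101 + fixed 71 = 172.
All other subsets cost ≥ 165. Minimum total cost: 146.

146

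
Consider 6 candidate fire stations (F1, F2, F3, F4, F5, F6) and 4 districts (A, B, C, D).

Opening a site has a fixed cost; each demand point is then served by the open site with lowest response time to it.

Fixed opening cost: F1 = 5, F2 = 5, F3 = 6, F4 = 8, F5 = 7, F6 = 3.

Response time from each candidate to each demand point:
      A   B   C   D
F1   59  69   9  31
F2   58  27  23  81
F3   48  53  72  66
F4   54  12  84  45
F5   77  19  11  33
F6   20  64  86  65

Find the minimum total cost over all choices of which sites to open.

88

Open {F1, F4, F6}: assign each demand point to its cheapest open site.
  A→F6 20, B→F4 12, C→F1 9, D→F1 31
  response time 72, fixed 16 → total 88.
Compare {F5, F6}: response time 83 + fixed 10 = 93.
Compare {F1, F2, F4, F6}: response time 72 + fixed 21 = 93.
Compare {F1, F5, F6}: response time 79 + fixed 15 = 94.
All other subsets cost ≥ 93. Minimum total cost: 88.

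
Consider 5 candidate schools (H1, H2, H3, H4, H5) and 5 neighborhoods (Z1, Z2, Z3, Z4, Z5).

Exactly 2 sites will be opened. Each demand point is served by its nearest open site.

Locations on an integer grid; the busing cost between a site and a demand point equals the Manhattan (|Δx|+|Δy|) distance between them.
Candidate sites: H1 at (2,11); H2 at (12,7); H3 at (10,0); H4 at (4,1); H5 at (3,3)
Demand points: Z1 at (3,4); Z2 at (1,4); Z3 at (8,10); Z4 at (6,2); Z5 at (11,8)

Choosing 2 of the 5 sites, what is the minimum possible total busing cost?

17

Open {H2, H5}.
  Z1→H5 1, Z2→H5 3, Z3→H2 7, Z4→H5 4, Z5→H2 2  ⇒ total 17.
Compare {H2, H4}: total 22.
Compare {H1, H5}: total 27.
No size-2 selection does better; minimum is 17.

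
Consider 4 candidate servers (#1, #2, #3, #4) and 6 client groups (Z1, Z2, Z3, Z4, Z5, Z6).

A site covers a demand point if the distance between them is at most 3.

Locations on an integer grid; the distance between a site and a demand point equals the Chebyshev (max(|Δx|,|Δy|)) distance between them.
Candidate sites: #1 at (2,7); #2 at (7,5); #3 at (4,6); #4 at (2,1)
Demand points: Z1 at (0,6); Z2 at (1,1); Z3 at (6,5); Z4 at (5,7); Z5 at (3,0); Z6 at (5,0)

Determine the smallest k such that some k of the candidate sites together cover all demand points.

3

Coverage sets (demand points within 3 of each site):
  #1: {Z1, Z4}
  #2: {Z3, Z4}
  #3: {Z3, Z4}
  #4: {Z2, Z5, Z6}
No 2 sites suffice: every size-2 union leaves at least one demand point uncovered.
But {#1, #2, #4} covers everything, so the minimum is 3.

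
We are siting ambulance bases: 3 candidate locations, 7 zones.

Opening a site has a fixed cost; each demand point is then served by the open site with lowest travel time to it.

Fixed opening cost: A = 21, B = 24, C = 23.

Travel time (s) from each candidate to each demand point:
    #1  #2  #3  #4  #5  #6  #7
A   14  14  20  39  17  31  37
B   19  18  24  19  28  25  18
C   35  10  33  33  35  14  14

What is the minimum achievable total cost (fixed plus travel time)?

Open {A, C}: assign each demand point to its cheapest open site.
  #1→A 14, #2→C 10, #3→A 20, #4→C 33, #5→A 17, #6→C 14, #7→C 14
  travel time 122, fixed 44 → total 166.
Compare {A, B}: travel time 127 + fixed 45 = 172.
Compare {B}: travel time 151 + fixed 24 = 175.
Compare {B, C}: travel time 128 + fixed 47 = 175.
All other subsets cost ≥ 172. Minimum total cost: 166.

166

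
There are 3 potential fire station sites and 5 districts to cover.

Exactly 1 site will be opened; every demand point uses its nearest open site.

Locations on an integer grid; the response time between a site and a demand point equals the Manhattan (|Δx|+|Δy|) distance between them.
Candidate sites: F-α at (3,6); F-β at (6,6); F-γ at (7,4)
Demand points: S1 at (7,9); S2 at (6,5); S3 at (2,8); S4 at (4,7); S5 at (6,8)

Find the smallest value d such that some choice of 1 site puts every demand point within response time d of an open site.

6

Open {F-β}.
  Farthest demand point is S3 at response time 6 (to F-β); all others are ≤ 6.
With {F-α} the worst case is 7.
With {F-γ} the worst case is 9.
No size-1 selection achieves below 6.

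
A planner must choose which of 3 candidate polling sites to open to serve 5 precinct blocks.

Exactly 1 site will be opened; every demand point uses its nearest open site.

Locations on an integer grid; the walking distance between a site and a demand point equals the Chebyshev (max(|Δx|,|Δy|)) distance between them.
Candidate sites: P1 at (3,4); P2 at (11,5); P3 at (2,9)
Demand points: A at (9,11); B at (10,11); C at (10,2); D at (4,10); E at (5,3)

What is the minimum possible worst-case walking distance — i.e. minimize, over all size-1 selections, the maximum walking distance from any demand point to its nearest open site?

7

Open {P1}.
  Farthest demand point is A at walking distance 7 (to P1); all others are ≤ 7.
With {P2} the worst case is 7.
With {P3} the worst case is 8.
No size-1 selection achieves below 7.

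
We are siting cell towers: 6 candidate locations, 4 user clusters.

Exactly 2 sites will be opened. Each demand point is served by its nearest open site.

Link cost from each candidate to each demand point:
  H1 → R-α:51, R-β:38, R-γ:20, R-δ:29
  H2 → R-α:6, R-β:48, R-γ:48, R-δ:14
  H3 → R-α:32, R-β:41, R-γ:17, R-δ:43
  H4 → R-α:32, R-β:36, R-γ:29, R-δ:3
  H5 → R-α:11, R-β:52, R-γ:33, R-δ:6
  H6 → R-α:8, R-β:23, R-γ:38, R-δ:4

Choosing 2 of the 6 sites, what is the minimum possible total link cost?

Open {H3, H6}.
  R-α→H6 8, R-β→H6 23, R-γ→H3 17, R-δ→H6 4  ⇒ total 52.
Compare {H1, H6}: total 55.
Compare {H4, H6}: total 63.
No size-2 selection does better; minimum is 52.

52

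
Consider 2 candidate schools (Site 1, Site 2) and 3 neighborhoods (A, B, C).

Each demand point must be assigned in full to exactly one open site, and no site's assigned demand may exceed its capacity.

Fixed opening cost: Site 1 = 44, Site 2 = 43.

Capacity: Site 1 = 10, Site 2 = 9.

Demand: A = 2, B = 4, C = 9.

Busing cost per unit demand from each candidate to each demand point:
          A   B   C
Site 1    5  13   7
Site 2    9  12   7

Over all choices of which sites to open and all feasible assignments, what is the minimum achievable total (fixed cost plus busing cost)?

Open {Site 1, Site 2}; cheapest assignment that respects the capacities:
  Site 1 (cap 10, load 6): A, B — cost 2×5 + 4×13 = 62
  Site 2 (cap 9, load 9): C — cost 9×7 = 63
  Shipping 125, fixed 87 → total 212.
  Any other capacity-feasible assignment to {Site 1, Site 2} ships for at least 125.
Total demand is 15 and no other set of sites has combined capacity ≥ 15, so {Site 1, Site 2} is the only feasible choice of open sites. Minimum: 212.

212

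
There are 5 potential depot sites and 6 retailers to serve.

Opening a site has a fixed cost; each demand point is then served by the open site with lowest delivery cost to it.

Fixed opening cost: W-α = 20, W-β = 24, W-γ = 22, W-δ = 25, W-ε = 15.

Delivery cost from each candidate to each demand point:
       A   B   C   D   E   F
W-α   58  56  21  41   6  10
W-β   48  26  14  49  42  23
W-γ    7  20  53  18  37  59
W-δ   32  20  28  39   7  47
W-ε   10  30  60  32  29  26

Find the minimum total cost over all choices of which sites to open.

Open {W-α, W-γ}: assign each demand point to its cheapest open site.
  A→W-γ 7, B→W-γ 20, C→W-α 21, D→W-γ 18, E→W-α 6, F→W-α 10
  delivery cost 82, fixed 42 → total 124.
Compare {W-α, W-γ, W-ε}: delivery cost 82 + fixed 57 = 139.
Compare {W-α, W-β, W-γ}: delivery cost 75 + fixed 66 = 141.
Compare {W-α, W-ε}: delivery cost 109 + fixed 35 = 144.
All other subsets cost ≥ 139. Minimum total cost: 124.

124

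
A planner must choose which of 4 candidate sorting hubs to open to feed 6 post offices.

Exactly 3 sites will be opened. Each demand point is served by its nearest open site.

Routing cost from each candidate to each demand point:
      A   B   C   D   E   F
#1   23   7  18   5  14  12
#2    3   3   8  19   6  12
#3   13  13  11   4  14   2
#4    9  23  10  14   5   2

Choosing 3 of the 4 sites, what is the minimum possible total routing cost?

25

Open {#2, #3, #4}.
  A→#2 3, B→#2 3, C→#2 8, D→#3 4, E→#4 5, F→#3 2  ⇒ total 25.
Compare {#1, #2, #3}: total 26.
Compare {#1, #2, #4}: total 26.
No size-3 selection does better; minimum is 25.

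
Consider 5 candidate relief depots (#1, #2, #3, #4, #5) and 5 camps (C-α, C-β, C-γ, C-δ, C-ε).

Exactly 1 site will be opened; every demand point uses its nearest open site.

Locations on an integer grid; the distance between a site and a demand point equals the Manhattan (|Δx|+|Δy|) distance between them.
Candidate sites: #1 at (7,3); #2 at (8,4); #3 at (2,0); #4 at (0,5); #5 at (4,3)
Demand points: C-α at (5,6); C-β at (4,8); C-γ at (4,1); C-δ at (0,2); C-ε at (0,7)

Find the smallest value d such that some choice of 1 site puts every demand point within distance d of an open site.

Open {#4}.
  Farthest demand point is C-γ at distance 8 (to #4); all others are ≤ 8.
With {#5} the worst case is 8.
With {#3} the worst case is 10.
No size-1 selection achieves below 8.

8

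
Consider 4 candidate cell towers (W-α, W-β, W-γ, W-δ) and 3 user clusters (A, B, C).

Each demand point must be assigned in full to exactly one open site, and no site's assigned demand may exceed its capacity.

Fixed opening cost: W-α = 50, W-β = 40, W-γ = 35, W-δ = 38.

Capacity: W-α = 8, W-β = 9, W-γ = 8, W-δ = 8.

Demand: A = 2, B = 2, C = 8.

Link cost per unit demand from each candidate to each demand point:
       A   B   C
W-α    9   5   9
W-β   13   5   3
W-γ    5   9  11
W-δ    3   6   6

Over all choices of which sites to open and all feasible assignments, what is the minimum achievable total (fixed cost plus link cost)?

Open {W-β, W-δ}; cheapest assignment that respects the capacities:
  W-β (cap 9, load 8): C — cost 8×3 = 24
  W-δ (cap 8, load 4): A, B — cost 2×3 + 2×6 = 18
  Shipping 42, fixed 78 → total 120.
  Any other capacity-feasible assignment to {W-β, W-δ} ships for at least 42.
Compare {W-β, W-γ}: its best feasible assignment gives total 127.
Compare {W-α, W-β}: its best feasible assignment gives total 142.
Every other set of open sites that can feasibly serve all demand totals ≥ 127 even under its best assignment. Minimum: 120.

120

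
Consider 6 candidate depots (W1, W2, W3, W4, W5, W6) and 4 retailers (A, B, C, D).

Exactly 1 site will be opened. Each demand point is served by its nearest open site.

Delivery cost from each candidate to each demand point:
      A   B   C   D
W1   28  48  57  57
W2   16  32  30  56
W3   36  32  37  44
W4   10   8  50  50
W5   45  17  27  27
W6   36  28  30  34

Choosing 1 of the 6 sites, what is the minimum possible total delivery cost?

Open {W5}.
  A→W5 45, B→W5 17, C→W5 27, D→W5 27  ⇒ total 116.
Compare {W4}: total 118.
Compare {W6}: total 128.
No size-1 selection does better; minimum is 116.

116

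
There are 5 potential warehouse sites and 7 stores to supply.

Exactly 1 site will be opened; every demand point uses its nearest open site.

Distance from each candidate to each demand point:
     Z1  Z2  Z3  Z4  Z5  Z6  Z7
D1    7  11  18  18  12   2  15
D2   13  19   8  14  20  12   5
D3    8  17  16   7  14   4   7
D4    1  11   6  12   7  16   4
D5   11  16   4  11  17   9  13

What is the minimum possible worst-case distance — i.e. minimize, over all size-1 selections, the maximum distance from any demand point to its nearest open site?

16

Open {D4}.
  Farthest demand point is Z6 at distance 16 (to D4); all others are ≤ 16.
With {D3} the worst case is 17.
With {D5} the worst case is 17.
No size-1 selection achieves below 16.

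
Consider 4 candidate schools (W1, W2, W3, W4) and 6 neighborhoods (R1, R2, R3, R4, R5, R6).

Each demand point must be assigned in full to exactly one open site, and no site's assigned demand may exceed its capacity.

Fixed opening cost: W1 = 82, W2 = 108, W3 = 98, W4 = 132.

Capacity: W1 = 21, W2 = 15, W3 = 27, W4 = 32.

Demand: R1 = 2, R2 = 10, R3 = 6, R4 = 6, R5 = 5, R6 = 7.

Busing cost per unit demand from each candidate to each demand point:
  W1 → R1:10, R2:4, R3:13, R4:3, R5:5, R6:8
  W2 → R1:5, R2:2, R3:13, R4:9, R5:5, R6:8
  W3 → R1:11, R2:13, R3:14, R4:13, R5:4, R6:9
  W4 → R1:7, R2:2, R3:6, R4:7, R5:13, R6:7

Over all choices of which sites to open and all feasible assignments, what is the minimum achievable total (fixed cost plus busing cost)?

376

Open {W1, W4}; cheapest assignment that respects the capacities:
  W1 (cap 21, load 11): R4, R5 — cost 6×3 + 5×5 = 43
  W4 (cap 32, load 25): R1, R2, R3, R6 — cost 2×7 + 10×2 + 6×6 + 7×7 = 119
  Shipping 162, fixed 214 → total 376.
  Any other capacity-feasible assignment to {W1, W4} ships for at least 162.
Compare {W1, W2}: its best feasible assignment gives total 407.
Compare {W3, W4}: its best feasible assignment gives total 411.
Every other set of open sites that can feasibly serve all demand totals ≥ 407 even under its best assignment. Minimum: 376.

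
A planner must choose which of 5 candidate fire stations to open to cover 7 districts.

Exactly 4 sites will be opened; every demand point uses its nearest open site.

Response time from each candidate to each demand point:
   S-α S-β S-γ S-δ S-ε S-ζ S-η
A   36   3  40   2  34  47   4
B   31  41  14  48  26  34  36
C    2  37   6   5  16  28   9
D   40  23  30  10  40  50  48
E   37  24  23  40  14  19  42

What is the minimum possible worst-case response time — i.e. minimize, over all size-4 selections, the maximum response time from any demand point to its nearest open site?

19

Open {A, B, C, E}.
  Farthest demand point is S-ζ at response time 19 (to E); all others are ≤ 19.
With {A, C, D, E} the worst case is 19.
With {B, C, D, E} the worst case is 23.
No size-4 selection achieves below 19.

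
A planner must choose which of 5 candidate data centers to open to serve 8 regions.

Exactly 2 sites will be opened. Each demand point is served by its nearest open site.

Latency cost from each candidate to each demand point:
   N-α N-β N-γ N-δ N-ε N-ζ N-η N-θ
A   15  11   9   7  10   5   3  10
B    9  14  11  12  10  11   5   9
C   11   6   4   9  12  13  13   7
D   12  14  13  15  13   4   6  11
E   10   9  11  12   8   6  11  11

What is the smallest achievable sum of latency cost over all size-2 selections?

Open {A, C}.
  N-α→C 11, N-β→C 6, N-γ→C 4, N-δ→A 7, N-ε→A 10, N-ζ→A 5, N-η→A 3, N-θ→C 7  ⇒ total 53.
Compare {C, D}: total 59.
Compare {A, E}: total 61.
No size-2 selection does better; minimum is 53.

53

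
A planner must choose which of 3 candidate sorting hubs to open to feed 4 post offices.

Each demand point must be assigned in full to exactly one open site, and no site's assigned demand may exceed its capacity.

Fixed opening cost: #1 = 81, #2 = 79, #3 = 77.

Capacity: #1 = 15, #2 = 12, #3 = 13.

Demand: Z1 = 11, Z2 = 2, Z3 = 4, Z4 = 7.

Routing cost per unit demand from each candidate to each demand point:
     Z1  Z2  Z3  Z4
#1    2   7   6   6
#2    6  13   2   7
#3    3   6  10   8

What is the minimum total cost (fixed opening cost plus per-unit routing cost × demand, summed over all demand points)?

253

Open {#1, #2}; cheapest assignment that respects the capacities:
  #1 (cap 15, load 13): Z1, Z2 — cost 11×2 + 2×7 = 36
  #2 (cap 12, load 11): Z3, Z4 — cost 4×2 + 7×7 = 57
  Shipping 93, fixed 160 → total 253.
  Any other capacity-feasible assignment to {#1, #2} ships for at least 93.
Compare {#2, #3}: its best feasible assignment gives total 258.
Compare {#1, #3}: its best feasible assignment gives total 269.
Every other set of open sites that can feasibly serve all demand totals ≥ 258 even under its best assignment. Minimum: 253.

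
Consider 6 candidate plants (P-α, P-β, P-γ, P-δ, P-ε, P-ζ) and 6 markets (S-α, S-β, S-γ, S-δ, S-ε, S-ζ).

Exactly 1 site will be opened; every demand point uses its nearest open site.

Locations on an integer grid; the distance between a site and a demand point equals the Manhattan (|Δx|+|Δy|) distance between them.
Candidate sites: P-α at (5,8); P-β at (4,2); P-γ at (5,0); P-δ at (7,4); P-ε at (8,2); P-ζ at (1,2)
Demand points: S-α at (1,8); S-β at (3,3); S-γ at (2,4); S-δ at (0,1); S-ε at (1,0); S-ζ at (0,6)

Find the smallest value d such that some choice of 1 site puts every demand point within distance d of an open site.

6

Open {P-ζ}.
  Farthest demand point is S-α at distance 6 (to P-ζ); all others are ≤ 6.
With {P-β} the worst case is 9.
With {P-δ} the worst case is 10.
No size-1 selection achieves below 6.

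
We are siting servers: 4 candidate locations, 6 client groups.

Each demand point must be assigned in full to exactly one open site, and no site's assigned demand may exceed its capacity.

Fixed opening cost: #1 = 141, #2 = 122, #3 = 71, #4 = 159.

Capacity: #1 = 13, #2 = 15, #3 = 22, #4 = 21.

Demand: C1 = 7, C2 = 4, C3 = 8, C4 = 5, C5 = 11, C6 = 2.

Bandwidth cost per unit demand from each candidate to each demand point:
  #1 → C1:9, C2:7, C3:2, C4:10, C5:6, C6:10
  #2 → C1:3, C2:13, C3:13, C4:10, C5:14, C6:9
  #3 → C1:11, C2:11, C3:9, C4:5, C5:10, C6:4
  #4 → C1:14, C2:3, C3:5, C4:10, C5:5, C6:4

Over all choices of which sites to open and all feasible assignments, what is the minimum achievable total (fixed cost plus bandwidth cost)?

Open {#3, #4}; cheapest assignment that respects the capacities:
  #3 (cap 22, load 18): C1, C2, C4, C6 — cost 7×11 + 4×11 + 5×5 + 2×4 = 154
  #4 (cap 21, load 19): C3, C5 — cost 8×5 + 11×5 = 95
  Shipping 249, fixed 230 → total 479.
  Any other capacity-feasible assignment to {#3, #4} ships for at least 249.
Compare {#2, #3}: its best feasible assignment gives total 505.
Compare {#1, #2, #3}: its best feasible assignment gives total 542.
Every other set of open sites that can feasibly serve all demand totals ≥ 505 even under its best assignment. Minimum: 479.

479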